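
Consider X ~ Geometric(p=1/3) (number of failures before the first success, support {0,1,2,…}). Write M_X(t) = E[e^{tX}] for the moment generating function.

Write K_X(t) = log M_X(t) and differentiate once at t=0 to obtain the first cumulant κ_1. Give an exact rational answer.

κ_1 = K^(1)(0) = 2

M_X(t) = 1/(3*(1 - 2*e^(t)/3))
K_X(t) = log M_X(t) = -log(1 - 2*e^(t)/3) - log(3)
K^(1)(t) = -2*e^(t)/(2*e^(t) - 3)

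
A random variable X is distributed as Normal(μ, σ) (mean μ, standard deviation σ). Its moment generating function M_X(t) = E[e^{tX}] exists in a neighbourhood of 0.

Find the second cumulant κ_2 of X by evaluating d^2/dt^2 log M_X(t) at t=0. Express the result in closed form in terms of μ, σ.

κ_2 = D^2[K](0) = σ^2

M_X(t) = e^(μ*t + σ^2*t^2/2)
K_X(t) = log M_X(t) = μ*t + σ^2*t^2/2
D^2[K](t) = σ^2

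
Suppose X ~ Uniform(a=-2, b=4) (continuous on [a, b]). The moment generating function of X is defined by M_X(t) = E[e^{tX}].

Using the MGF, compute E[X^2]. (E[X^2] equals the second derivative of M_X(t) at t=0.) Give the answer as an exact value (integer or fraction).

E[X^2] = M′′(0) = 4

M_X(t) = (e^(4*t) - e^(-2*t))/(6*t)
M′(t) = (4*t*e^(6*t) + 2*t - e^(6*t) + 1)*e^(-2*t)/(6*t^2)
M′′(t) = (8*t^2*e^(6*t) - 2*t^2 - 4*t*e^(6*t) - 2*t + e^(6*t) - 1)*e^(-2*t)/(3*t^3)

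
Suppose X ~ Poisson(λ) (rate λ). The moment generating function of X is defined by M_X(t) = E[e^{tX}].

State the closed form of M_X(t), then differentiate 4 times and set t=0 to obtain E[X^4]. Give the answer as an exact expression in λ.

E[X^4] = M′′′′(0) = λ*(λ^3 + 6*λ^2 + 7*λ + 1)

M_X(t) = e^(λ*(e^(t) - 1))
M′(t) = λ*e^(-λ)*e^(t)*e^(λ*e^(t))
M′′(t) = (λ^2*e^(2*t)*e^(λ*e^(t)) + λ*e^(t)*e^(λ*e^(t)))*e^(-λ)
M′′′(t) = (λ^3*e^(3*t)*e^(λ*e^(t)) + 3*λ^2*e^(2*t)*e^(λ*e^(t)) + λ*e^(t)*e^(λ*e^(t)))*e^(-λ)
M′′′′(t) = (λ^4*e^(4*t)*e^(λ*e^(t)) + 6*λ^3*e^(3*t)*e^(λ*e^(t)) + 7*λ^2*e^(2*t)*e^(λ*e^(t)) + λ*e^(t)*e^(λ*e^(t)))*e^(-λ)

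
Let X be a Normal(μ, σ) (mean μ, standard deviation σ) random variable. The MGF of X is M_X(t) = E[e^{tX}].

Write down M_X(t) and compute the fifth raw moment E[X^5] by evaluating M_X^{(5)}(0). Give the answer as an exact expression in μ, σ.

M_X(t) = e^(μ*t + σ^2*t^2/2)
dM/dt = μ*e^(μ*t)*e^(σ^2*t^2/2) + σ^2*t*e^(μ*t)*e^(σ^2*t^2/2)
d^2M/dt^2 = μ^2*e^(μ*t)*e^(σ^2*t^2/2) + 2*μ*σ^2*t*e^(μ*t)*e^(σ^2*t^2/2) + σ^4*t^2*e^(μ*t)*e^(σ^2*t^2/2) + σ^2*e^(μ*t)*e^(σ^2*t^2/2)

E[X^5] = d^5M/dt^5 |_{t=0} = μ*(μ^4 + 10*μ^2*σ^2 + 15*σ^4)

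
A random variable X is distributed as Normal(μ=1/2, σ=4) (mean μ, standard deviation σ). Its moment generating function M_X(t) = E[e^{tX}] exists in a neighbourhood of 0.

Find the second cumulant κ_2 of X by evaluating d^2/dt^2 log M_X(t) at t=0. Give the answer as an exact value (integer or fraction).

κ_2 = K^(2)(0) = 16

M_X(t) = e^(8*t^2 + t/2)
K_X(t) = log M_X(t) = 8*t^2 + t/2
K^(2)(t) = 16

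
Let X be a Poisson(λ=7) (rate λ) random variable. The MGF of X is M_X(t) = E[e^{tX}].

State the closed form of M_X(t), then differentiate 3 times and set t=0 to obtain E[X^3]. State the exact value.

M_X(t) = e^(7*e^(t) - 7)
dM/dt = 7*e^(-7)*e^(t)*e^(7*e^(t))
d^2M/dt^2 = (49*e^(2*t)*e^(7*e^(t)) + 7*e^(t)*e^(7*e^(t)))*e^(-7)
d^3M/dt^3 = (343*e^(3*t)*e^(7*e^(t)) + 147*e^(2*t)*e^(7*e^(t)) + 7*e^(t)*e^(7*e^(t)))*e^(-7)

E[X^3] = d^3M/dt^3 |_{t=0} = 497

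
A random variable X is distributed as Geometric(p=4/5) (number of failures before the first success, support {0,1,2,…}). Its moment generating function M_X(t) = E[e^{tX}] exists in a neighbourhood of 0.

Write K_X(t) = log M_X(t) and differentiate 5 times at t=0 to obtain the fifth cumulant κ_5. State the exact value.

M_X(t) = 4/(5*(1 - e^(t)/5))
K_X(t) = log M_X(t) = -log(1 - e^(t)/5) - log(5) + 2*log(2)
D^5[K](t) = (-5*e^(4*t) - 275*e^(3*t) - 1375*e^(2*t) - 625*e^(t))/(e^(5*t) - 25*e^(4*t) + 250*e^(3*t) - 1250*e^(2*t) + 3125*e^(t) - 3125)

κ_5 = D^5[K](0) = 285/128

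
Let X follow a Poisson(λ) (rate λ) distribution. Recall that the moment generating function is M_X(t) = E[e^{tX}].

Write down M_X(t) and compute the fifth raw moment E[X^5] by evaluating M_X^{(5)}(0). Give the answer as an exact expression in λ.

E[X^5] = M^(5)(0) = λ*(λ^4 + 10*λ^3 + 25*λ^2 + 15*λ + 1)

M_X(t) = e^(λ*(e^(t) - 1))
M^(5)(t) = (λ^5*e^(5*t)*e^(λ*e^(t)) + 10*λ^4*e^(4*t)*e^(λ*e^(t)) + 25*λ^3*e^(3*t)*e^(λ*e^(t)) + 15*λ^2*e^(2*t)*e^(λ*e^(t)) + λ*e^(t)*e^(λ*e^(t)))*e^(-λ)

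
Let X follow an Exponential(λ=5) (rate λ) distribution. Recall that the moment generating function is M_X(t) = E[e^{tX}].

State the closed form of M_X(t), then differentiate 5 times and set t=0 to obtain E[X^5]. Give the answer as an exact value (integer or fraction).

M_X(t) = 5/(5 - t)
M′(t) = 5/(t^2 - 10*t + 25)
M′′(t) = -10/(t^3 - 15*t^2 + 75*t - 125)
M′′′(t) = 30/(t^4 - 20*t^3 + 150*t^2 - 500*t + 625)
M′′′′(t) = -120/(t^5 - 25*t^4 + 250*t^3 - 1250*t^2 + 3125*t - 3125)
M′′′′′(t) = 600/(t^6 - 30*t^5 + 375*t^4 - 2500*t^3 + 9375*t^2 - 18750*t + 15625)

E[X^5] = M′′′′′(0) = 24/625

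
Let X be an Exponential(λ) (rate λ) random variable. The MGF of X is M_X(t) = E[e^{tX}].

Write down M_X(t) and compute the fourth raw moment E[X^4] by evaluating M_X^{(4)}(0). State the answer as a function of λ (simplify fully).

E[X^4] = M^(4)(0) = 24/λ^4

M_X(t) = λ/(λ - t)
M^(4)(t) = -24*λ/(-λ^5 + 5*λ^4*t - 10*λ^3*t^2 + 10*λ^2*t^3 - 5*λ*t^4 + t^5)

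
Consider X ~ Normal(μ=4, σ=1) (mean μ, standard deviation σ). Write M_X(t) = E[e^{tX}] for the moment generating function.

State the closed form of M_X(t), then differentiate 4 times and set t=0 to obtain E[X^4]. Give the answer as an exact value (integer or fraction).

M_X(t) = e^(t^2/2 + 4*t)
M′(t) = t*e^(4*t)*e^(t^2/2) + 4*e^(4*t)*e^(t^2/2)
M′′(t) = t^2*e^(4*t)*e^(t^2/2) + 8*t*e^(4*t)*e^(t^2/2) + 17*e^(4*t)*e^(t^2/2)
M′′′(t) = t^3*e^(4*t)*e^(t^2/2) + 12*t^2*e^(4*t)*e^(t^2/2) + 51*t*e^(4*t)*e^(t^2/2) + 76*e^(4*t)*e^(t^2/2)
M′′′′(t) = t^4*e^(4*t)*e^(t^2/2) + 16*t^3*e^(4*t)*e^(t^2/2) + 102*t^2*e^(4*t)*e^(t^2/2) + 304*t*e^(4*t)*e^(t^2/2) + 355*e^(4*t)*e^(t^2/2)

E[X^4] = M′′′′(0) = 355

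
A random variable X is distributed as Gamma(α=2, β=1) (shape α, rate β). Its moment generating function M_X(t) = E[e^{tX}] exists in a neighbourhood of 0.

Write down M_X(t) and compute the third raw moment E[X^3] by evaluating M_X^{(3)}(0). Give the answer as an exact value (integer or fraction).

E[X^3] = M^(3)(0) = 24

M_X(t) = (1 - t)^(-2)
M^(3)(t) = -24/(t^5 - 5*t^4 + 10*t^3 - 10*t^2 + 5*t - 1)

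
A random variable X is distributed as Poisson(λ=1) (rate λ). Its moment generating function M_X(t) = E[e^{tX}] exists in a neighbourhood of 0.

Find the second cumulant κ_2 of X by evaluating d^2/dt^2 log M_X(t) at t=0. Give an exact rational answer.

M_X(t) = e^(e^(t) - 1)
K_X(t) = log M_X(t) = e^(t) - 1
dK/dt = e^(t)
d^2K/dt^2 = e^(t)

κ_2 = d^2K/dt^2 |_{t=0} = 1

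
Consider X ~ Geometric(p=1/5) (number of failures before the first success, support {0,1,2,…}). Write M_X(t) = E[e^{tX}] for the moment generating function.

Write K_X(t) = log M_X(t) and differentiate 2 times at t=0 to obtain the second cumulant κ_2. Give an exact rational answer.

M_X(t) = 1/(5*(1 - 4*e^(t)/5))
K_X(t) = log M_X(t) = -log(1 - 4*e^(t)/5) - log(5)
K^(2)(t) = 20*e^(t)/(16*e^(2*t) - 40*e^(t) + 25)

κ_2 = K^(2)(0) = 20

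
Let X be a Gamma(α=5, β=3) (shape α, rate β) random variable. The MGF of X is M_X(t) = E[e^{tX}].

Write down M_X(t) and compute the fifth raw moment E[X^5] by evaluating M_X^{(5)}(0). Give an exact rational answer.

M_X(t) = 243/(3 - t)^5
M^(5)(t) = 3674160/(t^10 - 30*t^9 + 405*t^8 - 3240*t^7 + 17010*t^6 - 61236*t^5 + 153090*t^4 - 262440*t^3 + 295245*t^2 - 196830*t + 59049)

E[X^5] = M^(5)(0) = 560/9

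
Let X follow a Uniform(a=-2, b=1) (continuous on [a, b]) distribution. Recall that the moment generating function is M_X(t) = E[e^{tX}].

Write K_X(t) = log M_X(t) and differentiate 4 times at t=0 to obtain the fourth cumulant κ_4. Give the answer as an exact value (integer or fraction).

κ_4 = D^4[K](0) = -27/40

M_X(t) = (e^(t) - e^(-2*t))/(3*t)
K_X(t) = log M_X(t) = -log(t) + log(e^(t) - e^(-2*t)) - log(3)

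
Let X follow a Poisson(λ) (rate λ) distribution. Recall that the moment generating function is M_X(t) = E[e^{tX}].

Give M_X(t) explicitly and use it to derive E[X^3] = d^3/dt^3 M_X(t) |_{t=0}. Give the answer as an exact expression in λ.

M_X(t) = e^(λ*(e^(t) - 1))
D^3[M](t) = (λ^3*e^(3*t)*e^(λ*e^(t)) + 3*λ^2*e^(2*t)*e^(λ*e^(t)) + λ*e^(t)*e^(λ*e^(t)))*e^(-λ)

E[X^3] = D^3[M](0) = λ*(λ^2 + 3*λ + 1)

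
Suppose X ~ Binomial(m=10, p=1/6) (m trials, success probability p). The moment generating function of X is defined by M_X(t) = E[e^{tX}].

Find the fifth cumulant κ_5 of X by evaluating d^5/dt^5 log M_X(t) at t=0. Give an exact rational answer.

κ_5 = K′′′′′(0) = -50/81

M_X(t) = (e^(t)/6 + 5/6)^10
K_X(t) = log M_X(t) = 10*log(e^(t)/6 + 5/6)
K′(t) = 10*e^(t)/(e^(t) + 5)
K′′(t) = 50*e^(t)/(e^(2*t) + 10*e^(t) + 25)
K′′′(t) = (-50*e^(2*t) + 250*e^(t))/(e^(3*t) + 15*e^(2*t) + 75*e^(t) + 125)
K′′′′(t) = (50*e^(3*t) - 1000*e^(2*t) + 1250*e^(t))/(e^(4*t) + 20*e^(3*t) + 150*e^(2*t) + 500*e^(t) + 625)
K′′′′′(t) = (-50*e^(4*t) + 2750*e^(3*t) - 13750*e^(2*t) + 6250*e^(t))/(e^(5*t) + 25*e^(4*t) + 250*e^(3*t) + 1250*e^(2*t) + 3125*e^(t) + 3125)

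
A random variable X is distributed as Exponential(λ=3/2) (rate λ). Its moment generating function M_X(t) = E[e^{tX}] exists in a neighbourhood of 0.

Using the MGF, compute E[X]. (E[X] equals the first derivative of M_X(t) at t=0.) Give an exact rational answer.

E[X] = M^(1)(0) = 2/3

M_X(t) = 3/(2*(3/2 - t))
M^(1)(t) = 6/(4*t^2 - 12*t + 9)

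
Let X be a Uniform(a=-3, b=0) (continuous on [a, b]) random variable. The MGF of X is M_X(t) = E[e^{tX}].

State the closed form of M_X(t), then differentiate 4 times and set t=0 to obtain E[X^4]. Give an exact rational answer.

M_X(t) = (1 - e^(-3*t))/(3*t)
M^(4)(t) = (-27*t^4 - 36*t^3 - 36*t^2 - 24*t + 8*e^(3*t) - 8)*e^(-3*t)/t^5

E[X^4] = M^(4)(0) = 81/5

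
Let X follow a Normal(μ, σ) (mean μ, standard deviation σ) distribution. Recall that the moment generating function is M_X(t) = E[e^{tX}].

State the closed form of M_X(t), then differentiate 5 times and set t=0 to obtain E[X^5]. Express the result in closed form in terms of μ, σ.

E[X^5] = M′′′′′(0) = μ*(μ^4 + 10*μ^2*σ^2 + 15*σ^4)

M_X(t) = e^(μ*t + σ^2*t^2/2)
M′(t) = μ*e^(μ*t)*e^(σ^2*t^2/2) + σ^2*t*e^(μ*t)*e^(σ^2*t^2/2)
M′′(t) = μ^2*e^(μ*t)*e^(σ^2*t^2/2) + 2*μ*σ^2*t*e^(μ*t)*e^(σ^2*t^2/2) + σ^4*t^2*e^(μ*t)*e^(σ^2*t^2/2) + σ^2*e^(μ*t)*e^(σ^2*t^2/2)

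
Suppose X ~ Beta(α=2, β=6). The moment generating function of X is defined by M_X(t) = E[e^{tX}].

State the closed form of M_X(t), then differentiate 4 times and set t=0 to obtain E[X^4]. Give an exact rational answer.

M_X(t) = ₁F₁(2; 8; t)
M′(t) = ₁F₁(3; 9; t)/4
M′′(t) = ₁F₁(4; 10; t)/12
M′′′(t) = ₁F₁(5; 11; t)/30
M′′′′(t) = ₁F₁(6; 12; t)/66

E[X^4] = M′′′′(0) = 1/66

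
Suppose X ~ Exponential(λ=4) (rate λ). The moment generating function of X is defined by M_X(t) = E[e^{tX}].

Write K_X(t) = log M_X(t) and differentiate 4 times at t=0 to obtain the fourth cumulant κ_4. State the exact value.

κ_4 = K^(4)(0) = 3/128

M_X(t) = 4/(4 - t)
K_X(t) = log M_X(t) = -log(4 - t) + 2*log(2)
K^(4)(t) = 6/(t^4 - 16*t^3 + 96*t^2 - 256*t + 256)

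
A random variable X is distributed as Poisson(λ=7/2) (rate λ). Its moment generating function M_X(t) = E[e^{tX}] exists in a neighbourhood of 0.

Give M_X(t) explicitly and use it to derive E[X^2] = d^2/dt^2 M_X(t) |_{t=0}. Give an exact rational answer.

E[X^2] = D^2[M](0) = 63/4

M_X(t) = e^(7*e^(t)/2 - 7/2)
D^2[M](t) = (49*e^(2*t)*e^(7*e^(t)/2) + 14*e^(t)*e^(7*e^(t)/2))*e^(-7/2)/4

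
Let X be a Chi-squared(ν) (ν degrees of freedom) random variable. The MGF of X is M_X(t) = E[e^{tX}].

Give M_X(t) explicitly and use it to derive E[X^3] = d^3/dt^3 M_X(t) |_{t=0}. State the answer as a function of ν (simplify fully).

M_X(t) = (1 - 2*t)^(-ν/2)
dM/dt = -ν/(2*t*(1 - 2*t)^(ν/2) - (1 - 2*t)^(ν/2))
d^2M/dt^2 = (ν^2 + 2*ν)/(4*t^2*(1 - 2*t)^(ν/2) - 4*t*(1 - 2*t)^(ν/2) + (1 - 2*t)^(ν/2))
d^3M/dt^3 = (-ν^3 - 6*ν^2 - 8*ν)/(8*t^3*(1 - 2*t)^(ν/2) - 12*t^2*(1 - 2*t)^(ν/2) + 6*t*(1 - 2*t)^(ν/2) - (1 - 2*t)^(ν/2))

E[X^3] = d^3M/dt^3 |_{t=0} = ν*(ν^2 + 6*ν + 8)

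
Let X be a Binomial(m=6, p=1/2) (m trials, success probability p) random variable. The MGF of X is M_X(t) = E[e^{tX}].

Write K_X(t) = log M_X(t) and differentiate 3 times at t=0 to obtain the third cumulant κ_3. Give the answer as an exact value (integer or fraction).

κ_3 = d^3K/dt^3 |_{t=0} = 0

M_X(t) = (e^(t)/2 + 1/2)^6
K_X(t) = log M_X(t) = 6*log(e^(t)/2 + 1/2)
dK/dt = 6*e^(t)/(e^(t) + 1)
d^2K/dt^2 = 6*e^(t)/(e^(2*t) + 2*e^(t) + 1)
d^3K/dt^3 = (-6*e^(2*t) + 6*e^(t))/(e^(3*t) + 3*e^(2*t) + 3*e^(t) + 1)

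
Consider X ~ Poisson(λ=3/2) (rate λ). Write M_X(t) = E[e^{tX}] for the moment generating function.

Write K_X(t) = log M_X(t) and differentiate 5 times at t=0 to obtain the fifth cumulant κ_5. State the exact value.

κ_5 = K′′′′′(0) = 3/2

M_X(t) = e^(3*e^(t)/2 - 3/2)
K_X(t) = log M_X(t) = 3*e^(t)/2 - 3/2
K′(t) = 3*e^(t)/2
K′′(t) = 3*e^(t)/2
K′′′(t) = 3*e^(t)/2
K′′′′(t) = 3*e^(t)/2
K′′′′′(t) = 3*e^(t)/2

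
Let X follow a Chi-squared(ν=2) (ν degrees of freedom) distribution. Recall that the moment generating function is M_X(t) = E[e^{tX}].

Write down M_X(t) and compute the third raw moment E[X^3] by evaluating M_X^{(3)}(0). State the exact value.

E[X^3] = D^3[M](0) = 48

M_X(t) = 1/(1 - 2*t)
D^3[M](t) = 48/(16*t^4 - 32*t^3 + 24*t^2 - 8*t + 1)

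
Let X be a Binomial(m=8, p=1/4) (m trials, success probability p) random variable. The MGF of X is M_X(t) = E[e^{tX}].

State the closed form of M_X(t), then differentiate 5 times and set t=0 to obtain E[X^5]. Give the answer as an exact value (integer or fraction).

E[X^5] = d^5M/dt^5 |_{t=0} = 4127/16

M_X(t) = (e^(t)/4 + 3/4)^8
dM/dt = e^(8*t)/8192 + 21*e^(7*t)/8192 + 189*e^(6*t)/8192 + 945*e^(5*t)/8192 + 2835*e^(4*t)/8192 + 5103*e^(3*t)/8192 + 5103*e^(2*t)/8192 + 2187*e^(t)/8192
d^2M/dt^2 = e^(8*t)/1024 + 147*e^(7*t)/8192 + 567*e^(6*t)/4096 + 4725*e^(5*t)/8192 + 2835*e^(4*t)/2048 + 15309*e^(3*t)/8192 + 5103*e^(2*t)/4096 + 2187*e^(t)/8192
d^3M/dt^3 = e^(8*t)/128 + 1029*e^(7*t)/8192 + 1701*e^(6*t)/2048 + 23625*e^(5*t)/8192 + 2835*e^(4*t)/512 + 45927*e^(3*t)/8192 + 5103*e^(2*t)/2048 + 2187*e^(t)/8192
d^4M/dt^4 = e^(8*t)/16 + 7203*e^(7*t)/8192 + 5103*e^(6*t)/1024 + 118125*e^(5*t)/8192 + 2835*e^(4*t)/128 + 137781*e^(3*t)/8192 + 5103*e^(2*t)/1024 + 2187*e^(t)/8192
d^5M/dt^5 = e^(8*t)/2 + 50421*e^(7*t)/8192 + 15309*e^(6*t)/512 + 590625*e^(5*t)/8192 + 2835*e^(4*t)/32 + 413343*e^(3*t)/8192 + 5103*e^(2*t)/512 + 2187*e^(t)/8192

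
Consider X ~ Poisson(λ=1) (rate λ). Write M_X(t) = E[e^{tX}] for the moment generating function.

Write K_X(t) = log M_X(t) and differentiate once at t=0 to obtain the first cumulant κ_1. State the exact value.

κ_1 = K^(1)(0) = 1

M_X(t) = e^(e^(t) - 1)
K_X(t) = log M_X(t) = e^(t) - 1
K^(1)(t) = e^(t)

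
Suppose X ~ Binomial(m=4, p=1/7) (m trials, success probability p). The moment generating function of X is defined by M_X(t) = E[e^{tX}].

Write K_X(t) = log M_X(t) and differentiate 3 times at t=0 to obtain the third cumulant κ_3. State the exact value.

κ_3 = K′′′(0) = 120/343

M_X(t) = (e^(t)/7 + 6/7)^4
K_X(t) = log M_X(t) = 4*log(e^(t)/7 + 6/7)
K′(t) = 4*e^(t)/(e^(t) + 6)
K′′(t) = 24*e^(t)/(e^(2*t) + 12*e^(t) + 36)
K′′′(t) = (-24*e^(2*t) + 144*e^(t))/(e^(3*t) + 18*e^(2*t) + 108*e^(t) + 216)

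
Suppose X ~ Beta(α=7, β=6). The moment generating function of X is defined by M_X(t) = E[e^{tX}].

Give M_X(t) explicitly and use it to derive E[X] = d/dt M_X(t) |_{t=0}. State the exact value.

M_X(t) = ₁F₁(7; 13; t)
M′(t) = 7*₁F₁(8; 14; t)/13

E[X] = M′(0) = 7/13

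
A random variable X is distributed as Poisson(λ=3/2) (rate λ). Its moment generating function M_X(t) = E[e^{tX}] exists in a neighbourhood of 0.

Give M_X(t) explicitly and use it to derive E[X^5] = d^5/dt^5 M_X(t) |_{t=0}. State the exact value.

E[X^5] = M′′′′′(0) = 5691/32

M_X(t) = e^(3*e^(t)/2 - 3/2)
M′(t) = 3*e^(-3/2)*e^(t)*e^(3*e^(t)/2)/2
M′′(t) = (9*e^(2*t)*e^(3*e^(t)/2) + 6*e^(t)*e^(3*e^(t)/2))*e^(-3/2)/4
M′′′(t) = (27*e^(3*t)*e^(3*e^(t)/2) + 54*e^(2*t)*e^(3*e^(t)/2) + 12*e^(t)*e^(3*e^(t)/2))*e^(-3/2)/8
M′′′′(t) = (81*e^(4*t)*e^(3*e^(t)/2) + 324*e^(3*t)*e^(3*e^(t)/2) + 252*e^(2*t)*e^(3*e^(t)/2) + 24*e^(t)*e^(3*e^(t)/2))*e^(-3/2)/16
M′′′′′(t) = (243*e^(5*t)*e^(3*e^(t)/2) + 1620*e^(4*t)*e^(3*e^(t)/2) + 2700*e^(3*t)*e^(3*e^(t)/2) + 1080*e^(2*t)*e^(3*e^(t)/2) + 48*e^(t)*e^(3*e^(t)/2))*e^(-3/2)/32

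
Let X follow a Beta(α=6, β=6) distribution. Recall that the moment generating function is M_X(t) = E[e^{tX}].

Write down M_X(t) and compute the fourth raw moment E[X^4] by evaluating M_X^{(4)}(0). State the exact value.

E[X^4] = M′′′′(0) = 6/65

M_X(t) = ₁F₁(6; 12; t)
M′(t) = ₁F₁(7; 13; t)/2
M′′(t) = 7*₁F₁(8; 14; t)/26
M′′′(t) = 2*₁F₁(9; 15; t)/13
M′′′′(t) = 6*₁F₁(10; 16; t)/65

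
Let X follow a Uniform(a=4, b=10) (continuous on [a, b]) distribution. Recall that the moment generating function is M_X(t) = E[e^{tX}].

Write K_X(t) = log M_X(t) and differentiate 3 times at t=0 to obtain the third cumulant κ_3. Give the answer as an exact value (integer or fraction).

M_X(t) = (e^(10*t) - e^(4*t))/(6*t)
K_X(t) = log M_X(t) = -log(t) + log(e^(10*t) - e^(4*t)) - log(6)
dK/dt = (10*t*e^(6*t) - 4*t - e^(6*t) + 1)/(t*e^(6*t) - t)
d^2K/dt^2 = (-36*t^2*e^(6*t) + e^(12*t) - 2*e^(6*t) + 1)/(t^2*e^(12*t) - 2*t^2*e^(6*t) + t^2)
d^3K/dt^3 = (216*t^3*e^(12*t) + 216*t^3*e^(6*t) - 2*e^(18*t) + 6*e^(12*t) - 6*e^(6*t) + 2)/(t^3*e^(18*t) - 3*t^3*e^(12*t) + 3*t^3*e^(6*t) - t^3)

κ_3 = d^3K/dt^3 |_{t=0} = 0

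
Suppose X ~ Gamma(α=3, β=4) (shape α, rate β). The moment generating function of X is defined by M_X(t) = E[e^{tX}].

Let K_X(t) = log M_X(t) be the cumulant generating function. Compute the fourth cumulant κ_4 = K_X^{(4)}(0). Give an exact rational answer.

M_X(t) = 64/(4 - t)^3
K_X(t) = log M_X(t) = -3*log(4 - t) + 6*log(2)
K′(t) = -3/(t - 4)
K′′(t) = 3/(t^2 - 8*t + 16)
K′′′(t) = -6/(t^3 - 12*t^2 + 48*t - 64)
K′′′′(t) = 18/(t^4 - 16*t^3 + 96*t^2 - 256*t + 256)

κ_4 = K′′′′(0) = 9/128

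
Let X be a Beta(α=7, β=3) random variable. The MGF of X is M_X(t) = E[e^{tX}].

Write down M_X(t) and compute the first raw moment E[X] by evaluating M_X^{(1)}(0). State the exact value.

M_X(t) = ₁F₁(7; 10; t)
M′(t) = 7*₁F₁(8; 11; t)/10

E[X] = M′(0) = 7/10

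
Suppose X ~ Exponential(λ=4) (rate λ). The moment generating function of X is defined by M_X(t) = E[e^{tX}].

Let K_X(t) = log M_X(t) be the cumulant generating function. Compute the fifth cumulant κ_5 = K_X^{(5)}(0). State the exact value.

M_X(t) = 4/(4 - t)
K_X(t) = log M_X(t) = -log(4 - t) + 2*log(2)
dK/dt = -1/(t - 4)
d^2K/dt^2 = 1/(t^2 - 8*t + 16)
d^3K/dt^3 = -2/(t^3 - 12*t^2 + 48*t - 64)
d^4K/dt^4 = 6/(t^4 - 16*t^3 + 96*t^2 - 256*t + 256)
d^5K/dt^5 = -24/(t^5 - 20*t^4 + 160*t^3 - 640*t^2 + 1280*t - 1024)

κ_5 = d^5K/dt^5 |_{t=0} = 3/128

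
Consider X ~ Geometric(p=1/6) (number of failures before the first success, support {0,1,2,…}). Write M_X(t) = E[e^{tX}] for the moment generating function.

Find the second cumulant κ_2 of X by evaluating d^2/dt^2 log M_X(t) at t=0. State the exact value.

M_X(t) = 1/(6*(1 - 5*e^(t)/6))
K_X(t) = log M_X(t) = -log(1 - 5*e^(t)/6) - log(6)
K^(2)(t) = 30*e^(t)/(25*e^(2*t) - 60*e^(t) + 36)

κ_2 = K^(2)(0) = 30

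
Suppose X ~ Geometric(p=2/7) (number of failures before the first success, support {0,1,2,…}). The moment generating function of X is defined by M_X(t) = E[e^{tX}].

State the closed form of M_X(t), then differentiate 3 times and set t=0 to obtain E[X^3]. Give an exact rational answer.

M_X(t) = 2/(7*(1 - 5*e^(t)/7))
M^(3)(t) = (250*e^(3*t) + 1400*e^(2*t) + 490*e^(t))/(625*e^(4*t) - 3500*e^(3*t) + 7350*e^(2*t) - 6860*e^(t) + 2401)

E[X^3] = M^(3)(0) = 535/4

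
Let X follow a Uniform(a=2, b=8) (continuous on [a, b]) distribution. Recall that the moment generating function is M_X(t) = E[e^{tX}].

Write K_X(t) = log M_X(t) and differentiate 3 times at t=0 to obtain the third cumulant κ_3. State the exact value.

M_X(t) = (e^(8*t) - e^(2*t))/(6*t)
K_X(t) = log M_X(t) = -log(t) + log(e^(8*t) - e^(2*t)) - log(6)
dK/dt = (8*t*e^(6*t) - 2*t - e^(6*t) + 1)/(t*e^(6*t) - t)
d^2K/dt^2 = (-36*t^2*e^(6*t) + e^(12*t) - 2*e^(6*t) + 1)/(t^2*e^(12*t) - 2*t^2*e^(6*t) + t^2)
d^3K/dt^3 = (216*t^3*e^(12*t) + 216*t^3*e^(6*t) - 2*e^(18*t) + 6*e^(12*t) - 6*e^(6*t) + 2)/(t^3*e^(18*t) - 3*t^3*e^(12*t) + 3*t^3*e^(6*t) - t^3)

κ_3 = d^3K/dt^3 |_{t=0} = 0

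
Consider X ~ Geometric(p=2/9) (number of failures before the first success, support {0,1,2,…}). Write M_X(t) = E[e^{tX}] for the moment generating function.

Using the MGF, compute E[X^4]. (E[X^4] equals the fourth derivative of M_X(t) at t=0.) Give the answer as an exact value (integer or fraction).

E[X^4] = D^4[M](0) = 5320

M_X(t) = 2/(9*(1 - 7*e^(t)/9))
D^4[M](t) = (-4802*e^(4*t) - 67914*e^(3*t) - 87318*e^(2*t) - 10206*e^(t))/(16807*e^(5*t) - 108045*e^(4*t) + 277830*e^(3*t) - 357210*e^(2*t) + 229635*e^(t) - 59049)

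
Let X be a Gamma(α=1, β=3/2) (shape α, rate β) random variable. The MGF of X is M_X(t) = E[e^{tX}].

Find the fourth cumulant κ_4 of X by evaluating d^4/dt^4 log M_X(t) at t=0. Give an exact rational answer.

M_X(t) = 3/(2*(3/2 - t))
K_X(t) = log M_X(t) = -log(3/2 - t) - log(2) + log(3)
K^(4)(t) = 96/(16*t^4 - 96*t^3 + 216*t^2 - 216*t + 81)

κ_4 = K^(4)(0) = 32/27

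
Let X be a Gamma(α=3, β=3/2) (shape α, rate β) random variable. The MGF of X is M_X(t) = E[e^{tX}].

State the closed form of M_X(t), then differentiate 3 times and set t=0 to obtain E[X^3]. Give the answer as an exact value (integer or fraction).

M_X(t) = 27/(8*(3/2 - t)^3)
dM/dt = 162/(16*t^4 - 96*t^3 + 216*t^2 - 216*t + 81)
d^2M/dt^2 = -1296/(32*t^5 - 240*t^4 + 720*t^3 - 1080*t^2 + 810*t - 243)
d^3M/dt^3 = 12960/(64*t^6 - 576*t^5 + 2160*t^4 - 4320*t^3 + 4860*t^2 - 2916*t + 729)

E[X^3] = d^3M/dt^3 |_{t=0} = 160/9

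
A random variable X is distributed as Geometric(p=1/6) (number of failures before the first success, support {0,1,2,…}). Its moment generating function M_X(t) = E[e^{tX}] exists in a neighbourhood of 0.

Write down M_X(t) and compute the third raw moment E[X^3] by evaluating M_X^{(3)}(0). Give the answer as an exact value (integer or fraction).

E[X^3] = d^3M/dt^3 |_{t=0} = 905

M_X(t) = 1/(6*(1 - 5*e^(t)/6))
dM/dt = 5*e^(t)/(25*e^(2*t) - 60*e^(t) + 36)
d^2M/dt^2 = (-25*e^(2*t) - 30*e^(t))/(125*e^(3*t) - 450*e^(2*t) + 540*e^(t) - 216)
d^3M/dt^3 = (125*e^(3*t) + 600*e^(2*t) + 180*e^(t))/(625*e^(4*t) - 3000*e^(3*t) + 5400*e^(2*t) - 4320*e^(t) + 1296)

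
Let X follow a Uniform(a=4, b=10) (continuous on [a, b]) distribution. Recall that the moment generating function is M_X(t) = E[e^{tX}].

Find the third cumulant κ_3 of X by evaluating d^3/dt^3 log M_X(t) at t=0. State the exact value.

M_X(t) = (e^(10*t) - e^(4*t))/(6*t)
K_X(t) = log M_X(t) = -log(t) + log(e^(10*t) - e^(4*t)) - log(6)
dK/dt = (10*t*e^(6*t) - 4*t - e^(6*t) + 1)/(t*e^(6*t) - t)
d^2K/dt^2 = (-36*t^2*e^(6*t) + e^(12*t) - 2*e^(6*t) + 1)/(t^2*e^(12*t) - 2*t^2*e^(6*t) + t^2)
d^3K/dt^3 = (216*t^3*e^(12*t) + 216*t^3*e^(6*t) - 2*e^(18*t) + 6*e^(12*t) - 6*e^(6*t) + 2)/(t^3*e^(18*t) - 3*t^3*e^(12*t) + 3*t^3*e^(6*t) - t^3)

κ_3 = d^3K/dt^3 |_{t=0} = 0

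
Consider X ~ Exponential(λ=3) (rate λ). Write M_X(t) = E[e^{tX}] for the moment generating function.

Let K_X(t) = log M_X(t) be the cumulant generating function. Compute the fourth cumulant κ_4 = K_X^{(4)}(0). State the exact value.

κ_4 = d^4K/dt^4 |_{t=0} = 2/27

M_X(t) = 3/(3 - t)
K_X(t) = log M_X(t) = -log(3 - t) + log(3)
dK/dt = -1/(t - 3)
d^2K/dt^2 = 1/(t^2 - 6*t + 9)
d^3K/dt^3 = -2/(t^3 - 9*t^2 + 27*t - 27)
d^4K/dt^4 = 6/(t^4 - 12*t^3 + 54*t^2 - 108*t + 81)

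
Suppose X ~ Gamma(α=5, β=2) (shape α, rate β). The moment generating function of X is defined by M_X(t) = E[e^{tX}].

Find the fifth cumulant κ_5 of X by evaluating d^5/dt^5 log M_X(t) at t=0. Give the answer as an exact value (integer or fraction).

κ_5 = K^(5)(0) = 15/4

M_X(t) = 32/(2 - t)^5
K_X(t) = log M_X(t) = -5*log(2 - t) + 5*log(2)
K^(5)(t) = -120/(t^5 - 10*t^4 + 40*t^3 - 80*t^2 + 80*t - 32)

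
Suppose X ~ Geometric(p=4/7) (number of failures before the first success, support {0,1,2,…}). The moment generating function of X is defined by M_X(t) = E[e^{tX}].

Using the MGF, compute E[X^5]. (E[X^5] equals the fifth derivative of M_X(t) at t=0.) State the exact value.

E[X^5] = M^(5)(0) = 23721/128

M_X(t) = 4/(7*(1 - 3*e^(t)/7))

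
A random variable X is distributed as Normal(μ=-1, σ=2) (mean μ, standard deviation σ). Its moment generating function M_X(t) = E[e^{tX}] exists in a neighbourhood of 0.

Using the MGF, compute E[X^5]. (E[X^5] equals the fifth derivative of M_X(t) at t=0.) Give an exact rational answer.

E[X^5] = M^(5)(0) = -281

M_X(t) = e^(2*t^2 - t)
M^(5)(t) = (1024*t^5*e^(2*t^2) - 1280*t^4*e^(2*t^2) + 3200*t^3*e^(2*t^2) - 2080*t^2*e^(2*t^2) + 1460*t*e^(2*t^2) - 281*e^(2*t^2))*e^(-t)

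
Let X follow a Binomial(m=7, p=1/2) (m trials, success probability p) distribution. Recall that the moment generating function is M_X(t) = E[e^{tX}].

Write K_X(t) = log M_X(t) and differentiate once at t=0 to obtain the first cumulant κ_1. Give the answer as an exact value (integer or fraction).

κ_1 = K^(1)(0) = 7/2

M_X(t) = (e^(t)/2 + 1/2)^7
K_X(t) = log M_X(t) = 7*log(e^(t)/2 + 1/2)
K^(1)(t) = 7*e^(t)/(e^(t) + 1)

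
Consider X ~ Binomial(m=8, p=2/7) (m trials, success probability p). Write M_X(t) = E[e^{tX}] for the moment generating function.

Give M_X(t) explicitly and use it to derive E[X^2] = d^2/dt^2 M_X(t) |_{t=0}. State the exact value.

M_X(t) = (2*e^(t)/7 + 5/7)^8

E[X^2] = M^(2)(0) = 48/7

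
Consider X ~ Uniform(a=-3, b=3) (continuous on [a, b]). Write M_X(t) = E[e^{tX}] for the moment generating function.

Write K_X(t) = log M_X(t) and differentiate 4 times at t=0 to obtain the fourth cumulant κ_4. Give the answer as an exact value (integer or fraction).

M_X(t) = (e^(3*t) - e^(-3*t))/(6*t)
K_X(t) = log M_X(t) = -log(t) + log(e^(3*t) - e^(-3*t)) - log(6)
K′(t) = (3*t*e^(6*t) + 3*t - e^(6*t) + 1)/(t*e^(6*t) - t)
K′′(t) = (-36*t^2*e^(6*t) + e^(12*t) - 2*e^(6*t) + 1)/(t^2*e^(12*t) - 2*t^2*e^(6*t) + t^2)
K′′′(t) = (216*t^3*e^(12*t) + 216*t^3*e^(6*t) - 2*e^(18*t) + 6*e^(12*t) - 6*e^(6*t) + 2)/(t^3*e^(18*t) - 3*t^3*e^(12*t) + 3*t^3*e^(6*t) - t^3)

κ_4 = K′′′′(0) = -54/5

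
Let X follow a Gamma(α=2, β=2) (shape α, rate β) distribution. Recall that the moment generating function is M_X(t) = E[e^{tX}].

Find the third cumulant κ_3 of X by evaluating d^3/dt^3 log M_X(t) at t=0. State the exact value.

κ_3 = d^3K/dt^3 |_{t=0} = 1/2

M_X(t) = 4/(2 - t)^2
K_X(t) = log M_X(t) = -2*log(2 - t) + 2*log(2)
dK/dt = -2/(t - 2)
d^2K/dt^2 = 2/(t^2 - 4*t + 4)
d^3K/dt^3 = -4/(t^3 - 6*t^2 + 12*t - 8)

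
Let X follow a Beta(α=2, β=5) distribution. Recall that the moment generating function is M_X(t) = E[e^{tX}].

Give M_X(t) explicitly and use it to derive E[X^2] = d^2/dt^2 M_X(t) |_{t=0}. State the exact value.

M_X(t) = ₁F₁(2; 7; t)
dM/dt = 2*₁F₁(3; 8; t)/7
d^2M/dt^2 = 3*₁F₁(4; 9; t)/28

E[X^2] = d^2M/dt^2 |_{t=0} = 3/28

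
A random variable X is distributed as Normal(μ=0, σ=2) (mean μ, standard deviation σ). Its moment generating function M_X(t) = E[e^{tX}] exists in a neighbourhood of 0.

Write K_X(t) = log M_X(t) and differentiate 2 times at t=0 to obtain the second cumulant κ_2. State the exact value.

M_X(t) = e^(2*t^2)
K_X(t) = log M_X(t) = 2*t^2
K′(t) = 4*t
K′′(t) = 4

κ_2 = K′′(0) = 4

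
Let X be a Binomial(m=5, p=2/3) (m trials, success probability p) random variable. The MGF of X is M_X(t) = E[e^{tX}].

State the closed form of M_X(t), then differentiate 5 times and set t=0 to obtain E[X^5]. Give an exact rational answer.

E[X^5] = M^(5)(0) = 67550/81

M_X(t) = (2*e^(t)/3 + 1/3)^5
M^(5)(t) = 100000*e^(5*t)/243 + 81920*e^(4*t)/243 + 80*e^(3*t) + 1280*e^(2*t)/243 + 10*e^(t)/243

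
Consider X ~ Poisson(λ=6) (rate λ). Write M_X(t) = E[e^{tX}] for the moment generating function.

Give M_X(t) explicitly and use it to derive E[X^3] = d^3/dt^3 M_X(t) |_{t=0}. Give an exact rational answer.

E[X^3] = M^(3)(0) = 330

M_X(t) = e^(6*e^(t) - 6)
M^(3)(t) = (216*e^(3*t)*e^(6*e^(t)) + 108*e^(2*t)*e^(6*e^(t)) + 6*e^(t)*e^(6*e^(t)))*e^(-6)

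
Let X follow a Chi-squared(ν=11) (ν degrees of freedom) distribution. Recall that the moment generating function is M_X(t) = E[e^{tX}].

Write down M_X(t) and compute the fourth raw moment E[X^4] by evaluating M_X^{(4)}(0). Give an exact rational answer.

E[X^4] = M^(4)(0) = 36465

M_X(t) = (1 - 2*t)^(-11/2)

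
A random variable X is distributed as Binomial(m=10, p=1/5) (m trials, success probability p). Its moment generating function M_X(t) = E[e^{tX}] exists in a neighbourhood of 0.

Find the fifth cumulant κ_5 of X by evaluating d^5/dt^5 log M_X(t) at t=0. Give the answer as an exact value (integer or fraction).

κ_5 = D^5[K](0) = -552/625

M_X(t) = (e^(t)/5 + 4/5)^10
K_X(t) = log M_X(t) = 10*log(e^(t)/5 + 4/5)
D^5[K](t) = (-40*e^(4*t) + 1760*e^(3*t) - 7040*e^(2*t) + 2560*e^(t))/(e^(5*t) + 20*e^(4*t) + 160*e^(3*t) + 640*e^(2*t) + 1280*e^(t) + 1024)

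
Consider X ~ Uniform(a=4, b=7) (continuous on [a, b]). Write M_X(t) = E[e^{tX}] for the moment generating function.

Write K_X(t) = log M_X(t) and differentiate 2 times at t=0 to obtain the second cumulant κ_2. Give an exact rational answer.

M_X(t) = (e^(7*t) - e^(4*t))/(3*t)
K_X(t) = log M_X(t) = -log(t) + log(e^(7*t) - e^(4*t)) - log(3)
K′(t) = (7*t*e^(3*t) - 4*t - e^(3*t) + 1)/(t*e^(3*t) - t)
K′′(t) = (-9*t^2*e^(3*t) + e^(6*t) - 2*e^(3*t) + 1)/(t^2*e^(6*t) - 2*t^2*e^(3*t) + t^2)

κ_2 = K′′(0) = 3/4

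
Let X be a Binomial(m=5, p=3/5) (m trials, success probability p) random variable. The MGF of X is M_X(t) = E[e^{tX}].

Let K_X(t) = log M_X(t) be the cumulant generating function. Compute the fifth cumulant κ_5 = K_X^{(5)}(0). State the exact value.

κ_5 = K^(5)(0) = 282/625

M_X(t) = (3*e^(t)/5 + 2/5)^5
K_X(t) = log M_X(t) = 5*log(3*e^(t)/5 + 2/5)
K^(5)(t) = (-810*e^(4*t) + 5940*e^(3*t) - 3960*e^(2*t) + 240*e^(t))/(243*e^(5*t) + 810*e^(4*t) + 1080*e^(3*t) + 720*e^(2*t) + 240*e^(t) + 32)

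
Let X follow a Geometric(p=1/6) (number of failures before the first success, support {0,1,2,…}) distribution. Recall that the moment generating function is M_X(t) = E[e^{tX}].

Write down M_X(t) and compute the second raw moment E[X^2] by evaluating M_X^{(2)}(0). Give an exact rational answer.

M_X(t) = 1/(6*(1 - 5*e^(t)/6))
M′(t) = 5*e^(t)/(25*e^(2*t) - 60*e^(t) + 36)
M′′(t) = (-25*e^(2*t) - 30*e^(t))/(125*e^(3*t) - 450*e^(2*t) + 540*e^(t) - 216)

E[X^2] = M′′(0) = 55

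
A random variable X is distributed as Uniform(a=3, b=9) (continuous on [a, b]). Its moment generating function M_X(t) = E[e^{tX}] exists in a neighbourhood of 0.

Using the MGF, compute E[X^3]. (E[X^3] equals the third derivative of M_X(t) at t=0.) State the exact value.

M_X(t) = (e^(9*t) - e^(3*t))/(6*t)
D^3[M](t) = (243*t^3*e^(9*t) - 9*t^3*e^(3*t) - 81*t^2*e^(9*t) + 9*t^2*e^(3*t) + 18*t*e^(9*t) - 6*t*e^(3*t) - 2*e^(9*t) + 2*e^(3*t))/(2*t^4)

E[X^3] = D^3[M](0) = 270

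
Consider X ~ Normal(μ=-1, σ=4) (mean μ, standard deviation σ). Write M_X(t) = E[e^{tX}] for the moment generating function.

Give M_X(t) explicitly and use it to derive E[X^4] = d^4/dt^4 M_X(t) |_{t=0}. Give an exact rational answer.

M_X(t) = e^(8*t^2 - t)
D^4[M](t) = (65536*t^4*e^(8*t^2) - 16384*t^3*e^(8*t^2) + 26112*t^2*e^(8*t^2) - 3136*t*e^(8*t^2) + 865*e^(8*t^2))*e^(-t)

E[X^4] = D^4[M](0) = 865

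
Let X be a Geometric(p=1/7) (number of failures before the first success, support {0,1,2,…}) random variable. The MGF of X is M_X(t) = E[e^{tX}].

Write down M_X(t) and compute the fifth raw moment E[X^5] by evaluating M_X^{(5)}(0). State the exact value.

E[X^5] = M′′′′′(0) = 1277646

M_X(t) = 1/(7*(1 - 6*e^(t)/7))
M′(t) = 6*e^(t)/(36*e^(2*t) - 84*e^(t) + 49)
M′′(t) = (-36*e^(2*t) - 42*e^(t))/(216*e^(3*t) - 756*e^(2*t) + 882*e^(t) - 343)
M′′′(t) = (216*e^(3*t) + 1008*e^(2*t) + 294*e^(t))/(1296*e^(4*t) - 6048*e^(3*t) + 10584*e^(2*t) - 8232*e^(t) + 2401)
M′′′′(t) = (-1296*e^(4*t) - 16632*e^(3*t) - 19404*e^(2*t) - 2058*e^(t))/(7776*e^(5*t) - 45360*e^(4*t) + 105840*e^(3*t) - 123480*e^(2*t) + 72030*e^(t) - 16807)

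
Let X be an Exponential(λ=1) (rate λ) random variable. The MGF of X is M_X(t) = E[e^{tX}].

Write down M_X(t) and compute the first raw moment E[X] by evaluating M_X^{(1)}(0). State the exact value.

E[X] = D[M](0) = 1

M_X(t) = 1/(1 - t)
D[M](t) = 1/(t^2 - 2*t + 1)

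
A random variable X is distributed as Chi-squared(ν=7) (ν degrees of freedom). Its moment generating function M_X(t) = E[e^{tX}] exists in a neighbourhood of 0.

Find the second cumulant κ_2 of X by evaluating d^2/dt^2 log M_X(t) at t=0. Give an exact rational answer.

M_X(t) = (1 - 2*t)^(-7/2)
K_X(t) = log M_X(t) = -7*log(1 - 2*t)/2
K′(t) = -7/(2*t - 1)
K′′(t) = 14/(4*t^2 - 4*t + 1)

κ_2 = K′′(0) = 14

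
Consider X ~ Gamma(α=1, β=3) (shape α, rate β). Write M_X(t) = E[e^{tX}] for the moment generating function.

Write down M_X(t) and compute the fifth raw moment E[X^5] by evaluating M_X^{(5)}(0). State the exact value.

E[X^5] = D^5[M](0) = 40/81

M_X(t) = 3/(3 - t)
D^5[M](t) = 360/(t^6 - 18*t^5 + 135*t^4 - 540*t^3 + 1215*t^2 - 1458*t + 729)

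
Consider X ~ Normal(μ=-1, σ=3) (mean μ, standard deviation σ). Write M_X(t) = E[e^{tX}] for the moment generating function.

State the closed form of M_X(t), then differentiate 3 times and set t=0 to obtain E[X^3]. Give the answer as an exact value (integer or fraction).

E[X^3] = D^3[M](0) = -28

M_X(t) = e^(9*t^2/2 - t)
D^3[M](t) = (729*t^3*e^(9*t^2/2) - 243*t^2*e^(9*t^2/2) + 270*t*e^(9*t^2/2) - 28*e^(9*t^2/2))*e^(-t)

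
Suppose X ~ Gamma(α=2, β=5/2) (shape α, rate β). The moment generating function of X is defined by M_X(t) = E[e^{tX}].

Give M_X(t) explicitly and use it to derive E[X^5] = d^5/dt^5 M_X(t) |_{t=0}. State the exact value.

M_X(t) = 25/(4*(5/2 - t)^2)
M^(5)(t) = -576000/(128*t^7 - 2240*t^6 + 16800*t^5 - 70000*t^4 + 175000*t^3 - 262500*t^2 + 218750*t - 78125)

E[X^5] = M^(5)(0) = 4608/625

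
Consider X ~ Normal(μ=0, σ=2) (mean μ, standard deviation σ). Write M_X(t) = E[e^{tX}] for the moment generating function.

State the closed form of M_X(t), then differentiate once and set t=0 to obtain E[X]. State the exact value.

E[X] = dM/dt |_{t=0} = 0

M_X(t) = e^(2*t^2)
dM/dt = 4*t*e^(2*t^2)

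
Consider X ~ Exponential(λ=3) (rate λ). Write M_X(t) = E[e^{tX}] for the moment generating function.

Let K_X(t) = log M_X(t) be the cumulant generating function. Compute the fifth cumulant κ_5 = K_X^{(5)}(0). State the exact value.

κ_5 = d^5K/dt^5 |_{t=0} = 8/81

M_X(t) = 3/(3 - t)
K_X(t) = log M_X(t) = -log(3 - t) + log(3)
dK/dt = -1/(t - 3)
d^2K/dt^2 = 1/(t^2 - 6*t + 9)
d^3K/dt^3 = -2/(t^3 - 9*t^2 + 27*t - 27)
d^4K/dt^4 = 6/(t^4 - 12*t^3 + 54*t^2 - 108*t + 81)
d^5K/dt^5 = -24/(t^5 - 15*t^4 + 90*t^3 - 270*t^2 + 405*t - 243)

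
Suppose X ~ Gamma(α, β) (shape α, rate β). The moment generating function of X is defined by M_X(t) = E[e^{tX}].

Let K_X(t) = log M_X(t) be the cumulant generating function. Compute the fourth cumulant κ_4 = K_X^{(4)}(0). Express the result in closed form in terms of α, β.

M_X(t) = (β/(β - t))^α
K_X(t) = log M_X(t) = α*(log(β) - log(β - t))
K′(t) = -α/(-β + t)
K′′(t) = α/(β^2 - 2*β*t + t^2)
K′′′(t) = -2*α/(-β^3 + 3*β^2*t - 3*β*t^2 + t^3)
K′′′′(t) = 6*α/(β^4 - 4*β^3*t + 6*β^2*t^2 - 4*β*t^3 + t^4)

κ_4 = K′′′′(0) = 6*α/β^4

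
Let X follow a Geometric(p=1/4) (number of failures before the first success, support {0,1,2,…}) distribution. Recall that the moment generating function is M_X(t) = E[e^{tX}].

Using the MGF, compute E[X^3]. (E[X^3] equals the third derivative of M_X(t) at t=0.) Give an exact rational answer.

E[X^3] = M′′′(0) = 219

M_X(t) = 1/(4*(1 - 3*e^(t)/4))
M′(t) = 3*e^(t)/(9*e^(2*t) - 24*e^(t) + 16)
M′′(t) = (-9*e^(2*t) - 12*e^(t))/(27*e^(3*t) - 108*e^(2*t) + 144*e^(t) - 64)
M′′′(t) = (27*e^(3*t) + 144*e^(2*t) + 48*e^(t))/(81*e^(4*t) - 432*e^(3*t) + 864*e^(2*t) - 768*e^(t) + 256)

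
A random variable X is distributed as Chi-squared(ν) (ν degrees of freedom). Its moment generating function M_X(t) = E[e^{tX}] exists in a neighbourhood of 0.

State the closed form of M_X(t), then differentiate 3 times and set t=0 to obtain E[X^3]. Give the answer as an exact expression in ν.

M_X(t) = (1 - 2*t)^(-ν/2)
D^3[M](t) = (-ν^3 - 6*ν^2 - 8*ν)/(8*t^3*(1 - 2*t)^(ν/2) - 12*t^2*(1 - 2*t)^(ν/2) + 6*t*(1 - 2*t)^(ν/2) - (1 - 2*t)^(ν/2))

E[X^3] = D^3[M](0) = ν*(ν^2 + 6*ν + 8)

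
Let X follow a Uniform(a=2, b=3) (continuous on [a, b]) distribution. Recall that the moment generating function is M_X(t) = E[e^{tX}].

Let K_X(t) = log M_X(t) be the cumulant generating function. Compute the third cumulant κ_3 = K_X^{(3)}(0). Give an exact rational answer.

κ_3 = d^3K/dt^3 |_{t=0} = 0

M_X(t) = (e^(3*t) - e^(2*t))/t
K_X(t) = log M_X(t) = -log(t) + log(e^(3*t) - e^(2*t))
dK/dt = (3*t*e^(t) - 2*t - e^(t) + 1)/(t*e^(t) - t)
d^2K/dt^2 = (-t^2*e^(t) + e^(2*t) - 2*e^(t) + 1)/(t^2*e^(2*t) - 2*t^2*e^(t) + t^2)
d^3K/dt^3 = (t^3*e^(2*t) + t^3*e^(t) - 2*e^(3*t) + 6*e^(2*t) - 6*e^(t) + 2)/(t^3*e^(3*t) - 3*t^3*e^(2*t) + 3*t^3*e^(t) - t^3)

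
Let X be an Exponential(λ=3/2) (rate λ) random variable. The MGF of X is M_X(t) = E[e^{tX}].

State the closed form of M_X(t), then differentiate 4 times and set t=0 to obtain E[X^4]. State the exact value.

E[X^4] = D^4[M](0) = 128/27

M_X(t) = 3/(2*(3/2 - t))
D^4[M](t) = -1152/(32*t^5 - 240*t^4 + 720*t^3 - 1080*t^2 + 810*t - 243)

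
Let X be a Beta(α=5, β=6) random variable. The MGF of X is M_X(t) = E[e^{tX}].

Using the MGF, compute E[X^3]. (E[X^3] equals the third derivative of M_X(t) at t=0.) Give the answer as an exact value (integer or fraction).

M_X(t) = ₁F₁(5; 11; t)
M^(3)(t) = 35*₁F₁(8; 14; t)/286

E[X^3] = M^(3)(0) = 35/286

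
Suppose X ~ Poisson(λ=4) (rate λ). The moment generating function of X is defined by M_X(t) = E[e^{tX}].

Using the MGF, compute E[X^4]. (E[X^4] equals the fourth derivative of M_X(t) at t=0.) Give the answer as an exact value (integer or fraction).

E[X^4] = D^4[M](0) = 756

M_X(t) = e^(4*e^(t) - 4)
D^4[M](t) = (256*e^(4*t)*e^(4*e^(t)) + 384*e^(3*t)*e^(4*e^(t)) + 112*e^(2*t)*e^(4*e^(t)) + 4*e^(t)*e^(4*e^(t)))*e^(-4)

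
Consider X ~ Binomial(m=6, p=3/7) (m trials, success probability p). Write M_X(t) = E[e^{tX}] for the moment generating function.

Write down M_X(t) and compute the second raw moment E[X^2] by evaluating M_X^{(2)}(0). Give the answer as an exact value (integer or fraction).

E[X^2] = M′′(0) = 396/49

M_X(t) = (3*e^(t)/7 + 4/7)^6
M′(t) = 4374*e^(6*t)/117649 + 29160*e^(5*t)/117649 + 77760*e^(4*t)/117649 + 103680*e^(3*t)/117649 + 69120*e^(2*t)/117649 + 18432*e^(t)/117649
M′′(t) = 26244*e^(6*t)/117649 + 145800*e^(5*t)/117649 + 311040*e^(4*t)/117649 + 311040*e^(3*t)/117649 + 138240*e^(2*t)/117649 + 18432*e^(t)/117649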